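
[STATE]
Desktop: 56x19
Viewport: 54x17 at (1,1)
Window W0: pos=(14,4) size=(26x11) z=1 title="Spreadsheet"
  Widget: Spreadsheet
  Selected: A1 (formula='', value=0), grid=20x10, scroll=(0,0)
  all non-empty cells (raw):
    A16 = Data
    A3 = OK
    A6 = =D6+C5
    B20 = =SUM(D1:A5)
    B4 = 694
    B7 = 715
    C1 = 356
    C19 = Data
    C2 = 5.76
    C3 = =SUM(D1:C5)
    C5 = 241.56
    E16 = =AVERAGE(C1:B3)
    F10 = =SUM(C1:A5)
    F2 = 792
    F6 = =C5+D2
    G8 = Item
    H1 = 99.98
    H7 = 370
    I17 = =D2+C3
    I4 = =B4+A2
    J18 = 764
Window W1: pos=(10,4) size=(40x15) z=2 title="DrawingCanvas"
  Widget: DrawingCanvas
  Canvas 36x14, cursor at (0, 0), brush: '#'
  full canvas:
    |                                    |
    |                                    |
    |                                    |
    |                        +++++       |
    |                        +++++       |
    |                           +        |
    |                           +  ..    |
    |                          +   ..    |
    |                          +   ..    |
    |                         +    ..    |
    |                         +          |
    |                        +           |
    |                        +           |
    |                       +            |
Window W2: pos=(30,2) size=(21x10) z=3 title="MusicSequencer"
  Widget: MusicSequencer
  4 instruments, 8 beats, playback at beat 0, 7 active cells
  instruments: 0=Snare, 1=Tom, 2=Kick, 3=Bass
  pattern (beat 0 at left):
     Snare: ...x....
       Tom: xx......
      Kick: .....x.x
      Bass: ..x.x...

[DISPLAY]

                                                      
                             ┏━━━━━━━━━━━━━━━━━━━┓    
                             ┃ MusicSequencer    ┃    
         ┏━━━━━━━━━━━━━━━━━━━┠───────────────────┨    
         ┃ DrawingCanvas     ┃      ▼1234567     ┃    
         ┠───────────────────┃ Snare···█····     ┃    
         ┃+                  ┃   Tom██······     ┃    
         ┃                   ┃  Kick·····█·█     ┃    
         ┃                   ┃  Bass··█·█···     ┃    
         ┃                   ┃                   ┃    
         ┃                   ┗━━━━━━━━━━━━━━━━━━━┛    
         ┃                           +          ┃     
         ┃                           +  ..      ┃     
         ┃                          +   ..      ┃     
         ┃                          +   ..      ┃     
         ┃                         +    ..      ┃     
         ┃                         +            ┃     


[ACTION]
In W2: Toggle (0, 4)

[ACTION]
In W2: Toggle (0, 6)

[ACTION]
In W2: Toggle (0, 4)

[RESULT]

                                                      
                             ┏━━━━━━━━━━━━━━━━━━━┓    
                             ┃ MusicSequencer    ┃    
         ┏━━━━━━━━━━━━━━━━━━━┠───────────────────┨    
         ┃ DrawingCanvas     ┃      ▼1234567     ┃    
         ┠───────────────────┃ Snare···█··█·     ┃    
         ┃+                  ┃   Tom██······     ┃    
         ┃                   ┃  Kick·····█·█     ┃    
         ┃                   ┃  Bass··█·█···     ┃    
         ┃                   ┃                   ┃    
         ┃                   ┗━━━━━━━━━━━━━━━━━━━┛    
         ┃                           +          ┃     
         ┃                           +  ..      ┃     
         ┃                          +   ..      ┃     
         ┃                          +   ..      ┃     
         ┃                         +    ..      ┃     
         ┃                         +            ┃     


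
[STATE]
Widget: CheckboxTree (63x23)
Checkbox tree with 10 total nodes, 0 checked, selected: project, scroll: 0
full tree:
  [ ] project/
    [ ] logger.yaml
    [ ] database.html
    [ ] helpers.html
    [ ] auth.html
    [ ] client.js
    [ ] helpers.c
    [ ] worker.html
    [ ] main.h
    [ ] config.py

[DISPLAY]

>[ ] project/                                                  
   [ ] logger.yaml                                             
   [ ] database.html                                           
   [ ] helpers.html                                            
   [ ] auth.html                                               
   [ ] client.js                                               
   [ ] helpers.c                                               
   [ ] worker.html                                             
   [ ] main.h                                                  
   [ ] config.py                                               
                                                               
                                                               
                                                               
                                                               
                                                               
                                                               
                                                               
                                                               
                                                               
                                                               
                                                               
                                                               
                                                               


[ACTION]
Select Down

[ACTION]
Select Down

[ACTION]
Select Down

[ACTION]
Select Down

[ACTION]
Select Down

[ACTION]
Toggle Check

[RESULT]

 [-] project/                                                  
   [ ] logger.yaml                                             
   [ ] database.html                                           
   [ ] helpers.html                                            
   [ ] auth.html                                               
>  [x] client.js                                               
   [ ] helpers.c                                               
   [ ] worker.html                                             
   [ ] main.h                                                  
   [ ] config.py                                               
                                                               
                                                               
                                                               
                                                               
                                                               
                                                               
                                                               
                                                               
                                                               
                                                               
                                                               
                                                               
                                                               


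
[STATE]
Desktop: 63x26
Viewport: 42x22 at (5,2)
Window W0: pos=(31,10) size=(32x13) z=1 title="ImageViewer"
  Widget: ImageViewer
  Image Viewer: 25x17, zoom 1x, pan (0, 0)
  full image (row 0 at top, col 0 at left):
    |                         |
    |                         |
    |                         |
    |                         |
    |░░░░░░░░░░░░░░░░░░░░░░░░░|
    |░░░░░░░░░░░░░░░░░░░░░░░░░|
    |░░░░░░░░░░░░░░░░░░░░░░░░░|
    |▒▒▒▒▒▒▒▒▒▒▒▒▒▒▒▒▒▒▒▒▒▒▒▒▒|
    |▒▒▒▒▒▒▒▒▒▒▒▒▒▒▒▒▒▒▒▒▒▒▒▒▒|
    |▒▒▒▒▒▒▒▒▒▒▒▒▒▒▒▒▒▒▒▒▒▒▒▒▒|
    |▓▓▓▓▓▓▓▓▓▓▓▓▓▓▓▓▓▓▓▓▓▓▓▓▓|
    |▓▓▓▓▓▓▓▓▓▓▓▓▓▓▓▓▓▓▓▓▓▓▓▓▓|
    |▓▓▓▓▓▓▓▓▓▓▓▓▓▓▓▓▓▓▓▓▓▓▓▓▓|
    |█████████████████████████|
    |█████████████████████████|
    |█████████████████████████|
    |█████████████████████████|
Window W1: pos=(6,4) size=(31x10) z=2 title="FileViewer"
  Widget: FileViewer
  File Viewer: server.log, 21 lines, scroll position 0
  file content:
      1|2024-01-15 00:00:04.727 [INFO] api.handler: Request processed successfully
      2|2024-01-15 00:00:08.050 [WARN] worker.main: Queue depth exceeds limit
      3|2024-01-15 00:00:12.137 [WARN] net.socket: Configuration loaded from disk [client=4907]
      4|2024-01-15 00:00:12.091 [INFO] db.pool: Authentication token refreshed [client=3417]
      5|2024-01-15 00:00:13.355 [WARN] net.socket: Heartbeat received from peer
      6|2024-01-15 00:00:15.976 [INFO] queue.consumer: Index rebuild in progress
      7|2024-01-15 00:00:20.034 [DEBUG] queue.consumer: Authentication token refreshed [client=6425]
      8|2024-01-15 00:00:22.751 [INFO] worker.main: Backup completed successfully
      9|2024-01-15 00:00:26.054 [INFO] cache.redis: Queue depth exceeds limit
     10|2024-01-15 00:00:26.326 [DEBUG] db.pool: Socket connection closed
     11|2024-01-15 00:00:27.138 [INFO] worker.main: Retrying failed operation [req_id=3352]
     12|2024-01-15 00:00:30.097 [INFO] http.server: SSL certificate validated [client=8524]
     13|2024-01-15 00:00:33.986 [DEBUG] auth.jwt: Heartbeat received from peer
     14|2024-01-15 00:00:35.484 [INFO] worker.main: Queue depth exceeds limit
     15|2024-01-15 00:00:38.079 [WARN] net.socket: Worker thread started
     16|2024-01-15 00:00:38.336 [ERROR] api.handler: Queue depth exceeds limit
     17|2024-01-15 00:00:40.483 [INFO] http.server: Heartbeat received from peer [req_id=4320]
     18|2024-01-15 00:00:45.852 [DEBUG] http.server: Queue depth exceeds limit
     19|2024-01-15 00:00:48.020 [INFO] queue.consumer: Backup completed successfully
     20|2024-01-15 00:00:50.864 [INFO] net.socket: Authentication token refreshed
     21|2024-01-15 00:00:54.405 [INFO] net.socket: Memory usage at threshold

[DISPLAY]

                                          
                                          
 ┏━━━━━━━━━━━━━━━━━━━━━━━━━━━━━┓          
 ┃ FileViewer                  ┃          
 ┠─────────────────────────────┨          
 ┃2024-01-15 00:00:04.727 [INF▲┃          
 ┃2024-01-15 00:00:08.050 [WAR█┃          
 ┃2024-01-15 00:00:12.137 [WAR░┃          
 ┃2024-01-15 00:00:12.091 [INF░┃━━━━━━━━━━
 ┃2024-01-15 00:00:13.355 [WAR░┃eViewer   
 ┃2024-01-15 00:00:15.976 [INF▼┃──────────
 ┗━━━━━━━━━━━━━━━━━━━━━━━━━━━━━┛          
                          ┃               
                          ┃               
                          ┃               
                          ┃░░░░░░░░░░░░░░░
                          ┃░░░░░░░░░░░░░░░
                          ┃░░░░░░░░░░░░░░░
                          ┃▒▒▒▒▒▒▒▒▒▒▒▒▒▒▒
                          ┃▒▒▒▒▒▒▒▒▒▒▒▒▒▒▒
                          ┗━━━━━━━━━━━━━━━
                                          


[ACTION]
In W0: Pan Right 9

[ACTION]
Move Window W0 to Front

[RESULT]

                                          
                                          
 ┏━━━━━━━━━━━━━━━━━━━━━━━━━━━━━┓          
 ┃ FileViewer                  ┃          
 ┠─────────────────────────────┨          
 ┃2024-01-15 00:00:04.727 [INF▲┃          
 ┃2024-01-15 00:00:08.050 [WAR█┃          
 ┃2024-01-15 00:00:12.137 [WAR░┃          
 ┃2024-01-15 00:00:12.091 ┏━━━━━━━━━━━━━━━
 ┃2024-01-15 00:00:13.355 ┃ ImageViewer   
 ┃2024-01-15 00:00:15.976 ┠───────────────
 ┗━━━━━━━━━━━━━━━━━━━━━━━━┃               
                          ┃               
                          ┃               
                          ┃               
                          ┃░░░░░░░░░░░░░░░
                          ┃░░░░░░░░░░░░░░░
                          ┃░░░░░░░░░░░░░░░
                          ┃▒▒▒▒▒▒▒▒▒▒▒▒▒▒▒
                          ┃▒▒▒▒▒▒▒▒▒▒▒▒▒▒▒
                          ┗━━━━━━━━━━━━━━━
                                          


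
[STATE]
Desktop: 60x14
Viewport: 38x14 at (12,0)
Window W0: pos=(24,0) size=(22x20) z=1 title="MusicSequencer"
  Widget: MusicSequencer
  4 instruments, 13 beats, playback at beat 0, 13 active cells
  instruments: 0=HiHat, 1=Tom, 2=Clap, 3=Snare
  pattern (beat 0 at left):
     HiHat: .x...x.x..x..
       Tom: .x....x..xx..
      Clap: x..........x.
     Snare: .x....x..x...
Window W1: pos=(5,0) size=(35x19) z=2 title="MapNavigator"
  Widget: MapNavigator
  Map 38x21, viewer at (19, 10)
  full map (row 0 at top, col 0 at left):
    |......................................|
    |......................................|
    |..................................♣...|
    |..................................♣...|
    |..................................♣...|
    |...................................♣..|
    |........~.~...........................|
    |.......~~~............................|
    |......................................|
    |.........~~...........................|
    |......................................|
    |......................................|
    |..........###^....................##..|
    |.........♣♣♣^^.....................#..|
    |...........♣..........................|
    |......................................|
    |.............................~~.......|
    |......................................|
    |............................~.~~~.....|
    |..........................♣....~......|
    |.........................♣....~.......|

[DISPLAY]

━━━━━━━━━━━━━━━━━━━━━━━━━━━┓━━━━━┓    
vigator                    ┃     ┃    
───────────────────────────┨─────┨    
.........................♣.┃9012 ┃    
.........................♣.┃·█·· ┃    
..........................♣┃██·· ┃    
.~.........................┃··█· ┃    
~..........................┃█··· ┃    
...........................┃     ┃    
~~.........................┃     ┃    
..........@................┃     ┃    
...........................┃     ┃    
.###^....................##┃     ┃    
♣♣♣^^.....................#┃     ┃    


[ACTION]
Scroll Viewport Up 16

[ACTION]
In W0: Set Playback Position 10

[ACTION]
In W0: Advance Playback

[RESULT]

━━━━━━━━━━━━━━━━━━━━━━━━━━━┓━━━━━┓    
vigator                    ┃     ┃    
───────────────────────────┨─────┨    
.........................♣.┃90▼2 ┃    
.........................♣.┃·█·· ┃    
..........................♣┃██·· ┃    
.~.........................┃··█· ┃    
~..........................┃█··· ┃    
...........................┃     ┃    
~~.........................┃     ┃    
..........@................┃     ┃    
...........................┃     ┃    
.###^....................##┃     ┃    
♣♣♣^^.....................#┃     ┃    


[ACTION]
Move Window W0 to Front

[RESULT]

━━━━━━━━━━━━┏━━━━━━━━━━━━━━━━━━━━┓    
vigator     ┃ MusicSequencer     ┃    
────────────┠────────────────────┨    
............┃      01234567890▼2 ┃    
............┃ HiHat·█···█·█··█·· ┃    
............┃   Tom·█····█··██·· ┃    
.~..........┃  Clap█··········█· ┃    
~...........┃ Snare·█····█··█··· ┃    
............┃                    ┃    
~~..........┃                    ┃    
..........@.┃                    ┃    
............┃                    ┃    
.###^.......┃                    ┃    
♣♣♣^^.......┃                    ┃    


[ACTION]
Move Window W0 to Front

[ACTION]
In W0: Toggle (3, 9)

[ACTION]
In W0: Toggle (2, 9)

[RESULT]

━━━━━━━━━━━━┏━━━━━━━━━━━━━━━━━━━━┓    
vigator     ┃ MusicSequencer     ┃    
────────────┠────────────────────┨    
............┃      01234567890▼2 ┃    
............┃ HiHat·█···█·█··█·· ┃    
............┃   Tom·█····█··██·· ┃    
.~..........┃  Clap█········█·█· ┃    
~...........┃ Snare·█····█······ ┃    
............┃                    ┃    
~~..........┃                    ┃    
..........@.┃                    ┃    
............┃                    ┃    
.###^.......┃                    ┃    
♣♣♣^^.......┃                    ┃    


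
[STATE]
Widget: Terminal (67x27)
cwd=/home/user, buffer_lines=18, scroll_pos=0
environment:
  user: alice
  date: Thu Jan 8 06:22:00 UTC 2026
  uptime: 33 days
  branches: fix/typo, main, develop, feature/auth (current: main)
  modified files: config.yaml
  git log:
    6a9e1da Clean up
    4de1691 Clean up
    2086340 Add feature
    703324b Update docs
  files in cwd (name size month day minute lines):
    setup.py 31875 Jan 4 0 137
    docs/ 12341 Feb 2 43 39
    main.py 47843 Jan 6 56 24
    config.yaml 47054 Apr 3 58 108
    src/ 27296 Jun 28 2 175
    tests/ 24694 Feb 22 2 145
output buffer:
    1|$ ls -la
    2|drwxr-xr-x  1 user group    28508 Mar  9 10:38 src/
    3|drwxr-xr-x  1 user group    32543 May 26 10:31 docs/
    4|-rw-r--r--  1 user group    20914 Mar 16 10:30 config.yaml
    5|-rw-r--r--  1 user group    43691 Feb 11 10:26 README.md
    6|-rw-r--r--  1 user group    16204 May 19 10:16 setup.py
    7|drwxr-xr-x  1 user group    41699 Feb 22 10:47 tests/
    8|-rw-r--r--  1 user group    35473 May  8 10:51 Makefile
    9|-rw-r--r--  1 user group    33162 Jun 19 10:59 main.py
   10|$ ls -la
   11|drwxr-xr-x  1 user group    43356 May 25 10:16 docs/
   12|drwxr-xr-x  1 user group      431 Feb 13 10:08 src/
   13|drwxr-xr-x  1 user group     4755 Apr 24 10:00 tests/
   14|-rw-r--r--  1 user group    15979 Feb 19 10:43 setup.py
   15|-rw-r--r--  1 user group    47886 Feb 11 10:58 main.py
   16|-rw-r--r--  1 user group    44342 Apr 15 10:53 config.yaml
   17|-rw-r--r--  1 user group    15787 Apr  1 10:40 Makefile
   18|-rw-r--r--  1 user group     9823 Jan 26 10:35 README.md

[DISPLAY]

$ ls -la                                                           
drwxr-xr-x  1 user group    28508 Mar  9 10:38 src/                
drwxr-xr-x  1 user group    32543 May 26 10:31 docs/               
-rw-r--r--  1 user group    20914 Mar 16 10:30 config.yaml         
-rw-r--r--  1 user group    43691 Feb 11 10:26 README.md           
-rw-r--r--  1 user group    16204 May 19 10:16 setup.py            
drwxr-xr-x  1 user group    41699 Feb 22 10:47 tests/              
-rw-r--r--  1 user group    35473 May  8 10:51 Makefile            
-rw-r--r--  1 user group    33162 Jun 19 10:59 main.py             
$ ls -la                                                           
drwxr-xr-x  1 user group    43356 May 25 10:16 docs/               
drwxr-xr-x  1 user group      431 Feb 13 10:08 src/                
drwxr-xr-x  1 user group     4755 Apr 24 10:00 tests/              
-rw-r--r--  1 user group    15979 Feb 19 10:43 setup.py            
-rw-r--r--  1 user group    47886 Feb 11 10:58 main.py             
-rw-r--r--  1 user group    44342 Apr 15 10:53 config.yaml         
-rw-r--r--  1 user group    15787 Apr  1 10:40 Makefile            
-rw-r--r--  1 user group     9823 Jan 26 10:35 README.md           
$ █                                                                
                                                                   
                                                                   
                                                                   
                                                                   
                                                                   
                                                                   
                                                                   
                                                                   


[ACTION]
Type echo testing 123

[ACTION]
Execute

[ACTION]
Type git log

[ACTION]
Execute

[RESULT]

$ ls -la                                                           
drwxr-xr-x  1 user group    28508 Mar  9 10:38 src/                
drwxr-xr-x  1 user group    32543 May 26 10:31 docs/               
-rw-r--r--  1 user group    20914 Mar 16 10:30 config.yaml         
-rw-r--r--  1 user group    43691 Feb 11 10:26 README.md           
-rw-r--r--  1 user group    16204 May 19 10:16 setup.py            
drwxr-xr-x  1 user group    41699 Feb 22 10:47 tests/              
-rw-r--r--  1 user group    35473 May  8 10:51 Makefile            
-rw-r--r--  1 user group    33162 Jun 19 10:59 main.py             
$ ls -la                                                           
drwxr-xr-x  1 user group    43356 May 25 10:16 docs/               
drwxr-xr-x  1 user group      431 Feb 13 10:08 src/                
drwxr-xr-x  1 user group     4755 Apr 24 10:00 tests/              
-rw-r--r--  1 user group    15979 Feb 19 10:43 setup.py            
-rw-r--r--  1 user group    47886 Feb 11 10:58 main.py             
-rw-r--r--  1 user group    44342 Apr 15 10:53 config.yaml         
-rw-r--r--  1 user group    15787 Apr  1 10:40 Makefile            
-rw-r--r--  1 user group     9823 Jan 26 10:35 README.md           
$ echo testing 123                                                 
testing 123                                                        
$ git log                                                          
6a9e1da Clean up                                                   
4de1691 Clean up                                                   
2086340 Add feature                                                
703324b Update docs                                                
$ █                                                                
                                                                   


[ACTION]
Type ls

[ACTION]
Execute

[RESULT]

drwxr-xr-x  1 user group    28508 Mar  9 10:38 src/                
drwxr-xr-x  1 user group    32543 May 26 10:31 docs/               
-rw-r--r--  1 user group    20914 Mar 16 10:30 config.yaml         
-rw-r--r--  1 user group    43691 Feb 11 10:26 README.md           
-rw-r--r--  1 user group    16204 May 19 10:16 setup.py            
drwxr-xr-x  1 user group    41699 Feb 22 10:47 tests/              
-rw-r--r--  1 user group    35473 May  8 10:51 Makefile            
-rw-r--r--  1 user group    33162 Jun 19 10:59 main.py             
$ ls -la                                                           
drwxr-xr-x  1 user group    43356 May 25 10:16 docs/               
drwxr-xr-x  1 user group      431 Feb 13 10:08 src/                
drwxr-xr-x  1 user group     4755 Apr 24 10:00 tests/              
-rw-r--r--  1 user group    15979 Feb 19 10:43 setup.py            
-rw-r--r--  1 user group    47886 Feb 11 10:58 main.py             
-rw-r--r--  1 user group    44342 Apr 15 10:53 config.yaml         
-rw-r--r--  1 user group    15787 Apr  1 10:40 Makefile            
-rw-r--r--  1 user group     9823 Jan 26 10:35 README.md           
$ echo testing 123                                                 
testing 123                                                        
$ git log                                                          
6a9e1da Clean up                                                   
4de1691 Clean up                                                   
2086340 Add feature                                                
703324b Update docs                                                
$ ls                                                               
setup.py  docs/  main.py  config.yaml  src/  tests/                
$ █                                                                


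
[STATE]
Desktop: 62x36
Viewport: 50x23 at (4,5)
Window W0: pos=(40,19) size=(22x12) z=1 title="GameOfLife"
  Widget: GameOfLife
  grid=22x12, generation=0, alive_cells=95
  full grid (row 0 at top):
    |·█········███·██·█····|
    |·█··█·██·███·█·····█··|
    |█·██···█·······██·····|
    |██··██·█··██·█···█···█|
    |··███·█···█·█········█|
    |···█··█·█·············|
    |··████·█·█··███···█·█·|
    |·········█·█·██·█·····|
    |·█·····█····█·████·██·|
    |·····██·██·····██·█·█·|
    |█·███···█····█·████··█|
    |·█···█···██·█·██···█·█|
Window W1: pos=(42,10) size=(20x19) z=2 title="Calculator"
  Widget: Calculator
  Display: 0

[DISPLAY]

                                                  
                                                  
                                                  
                                                  
                                                  
                                      ┏━━━━━━━━━━━
                                      ┃ Calculator
                                      ┠───────────
                                      ┃           
                                      ┃┌───┬───┬──
                                      ┃│ 7 │ 8 │ 9
                                      ┃├───┼───┼──
                                      ┃│ 4 │ 5 │ 6
                                      ┃├───┼───┼──
                                    ┏━┃│ 1 │ 2 │ 3
                                    ┃ ┃├───┼───┼──
                                    ┠─┃│ 0 │ . │ =
                                    ┃G┃├───┼───┼──
                                    ┃·┃│ C │ MC│ M
                                    ┃█┃└───┴───┴──
                                    ┃·┃           
                                    ┃·┃           
                                    ┃·┃           


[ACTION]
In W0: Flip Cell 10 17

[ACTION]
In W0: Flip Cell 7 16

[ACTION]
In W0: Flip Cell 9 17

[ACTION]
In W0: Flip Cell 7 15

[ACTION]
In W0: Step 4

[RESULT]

                                                  
                                                  
                                                  
                                                  
                                                  
                                      ┏━━━━━━━━━━━
                                      ┃ Calculator
                                      ┠───────────
                                      ┃           
                                      ┃┌───┬───┬──
                                      ┃│ 7 │ 8 │ 9
                                      ┃├───┼───┼──
                                      ┃│ 4 │ 5 │ 6
                                      ┃├───┼───┼──
                                    ┏━┃│ 1 │ 2 │ 3
                                    ┃ ┃├───┼───┼──
                                    ┠─┃│ 0 │ . │ =
                                    ┃G┃├───┼───┼──
                                    ┃·┃│ C │ MC│ M
                                    ┃·┃└───┴───┴──
                                    ┃·┃           
                                    ┃·┃           
                                    ┃·┃           


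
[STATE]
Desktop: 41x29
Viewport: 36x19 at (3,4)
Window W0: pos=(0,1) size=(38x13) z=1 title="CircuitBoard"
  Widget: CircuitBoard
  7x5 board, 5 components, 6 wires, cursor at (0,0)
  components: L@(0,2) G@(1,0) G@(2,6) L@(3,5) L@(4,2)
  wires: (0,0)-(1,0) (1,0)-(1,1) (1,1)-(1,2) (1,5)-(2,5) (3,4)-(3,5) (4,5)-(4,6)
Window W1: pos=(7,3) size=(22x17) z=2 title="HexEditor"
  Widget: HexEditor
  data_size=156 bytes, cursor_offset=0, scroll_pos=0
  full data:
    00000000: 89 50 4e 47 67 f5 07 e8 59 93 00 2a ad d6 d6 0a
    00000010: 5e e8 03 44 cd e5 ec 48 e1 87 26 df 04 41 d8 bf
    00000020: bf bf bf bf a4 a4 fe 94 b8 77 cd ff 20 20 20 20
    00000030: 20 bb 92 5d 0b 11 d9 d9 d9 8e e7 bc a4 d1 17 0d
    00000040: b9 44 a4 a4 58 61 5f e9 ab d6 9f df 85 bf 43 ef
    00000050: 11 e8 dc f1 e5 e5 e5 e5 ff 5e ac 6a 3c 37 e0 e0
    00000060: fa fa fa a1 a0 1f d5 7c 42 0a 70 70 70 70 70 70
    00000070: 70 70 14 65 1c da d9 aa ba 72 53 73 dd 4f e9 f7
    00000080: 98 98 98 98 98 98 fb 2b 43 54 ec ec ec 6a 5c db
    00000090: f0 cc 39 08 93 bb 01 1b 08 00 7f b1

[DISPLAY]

 0 1┃ HexEditor          ┃        ┃ 
 [.]┠────────────────────┨        ┃ 
  │ ┃00000000  89 50 4e 4┃        ┃ 
  G ┃00000010  5e e8 03 4┃        ┃ 
    ┃00000020  bf bf bf b┃        ┃ 
    ┃00000030  20 bb 92 5┃G       ┃ 
    ┃00000040  b9 44 a4 a┃        ┃ 
    ┃00000050  11 e8 dc f┃        ┃ 
    ┃00000060  fa fa fa a┃        ┃ 
━━━━┃00000070  70 70 14 6┃━━━━━━━━┛ 
    ┃00000080  98 98 98 9┃          
    ┃00000090  f0 cc 39 0┃          
    ┃                    ┃          
    ┃                    ┃          
    ┃                    ┃          
    ┗━━━━━━━━━━━━━━━━━━━━┛          
                                    
                                    
                                    


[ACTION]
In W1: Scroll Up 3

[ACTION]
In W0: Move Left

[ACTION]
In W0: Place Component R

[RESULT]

 0 1┃ HexEditor          ┃        ┃ 
 [R]┠────────────────────┨        ┃ 
  │ ┃00000000  89 50 4e 4┃        ┃ 
  G ┃00000010  5e e8 03 4┃        ┃ 
    ┃00000020  bf bf bf b┃        ┃ 
    ┃00000030  20 bb 92 5┃G       ┃ 
    ┃00000040  b9 44 a4 a┃        ┃ 
    ┃00000050  11 e8 dc f┃        ┃ 
    ┃00000060  fa fa fa a┃        ┃ 
━━━━┃00000070  70 70 14 6┃━━━━━━━━┛ 
    ┃00000080  98 98 98 9┃          
    ┃00000090  f0 cc 39 0┃          
    ┃                    ┃          
    ┃                    ┃          
    ┃                    ┃          
    ┗━━━━━━━━━━━━━━━━━━━━┛          
                                    
                                    
                                    


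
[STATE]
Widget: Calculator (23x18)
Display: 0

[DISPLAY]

                      0
┌───┬───┬───┬───┐      
│ 7 │ 8 │ 9 │ ÷ │      
├───┼───┼───┼───┤      
│ 4 │ 5 │ 6 │ × │      
├───┼───┼───┼───┤      
│ 1 │ 2 │ 3 │ - │      
├───┼───┼───┼───┤      
│ 0 │ . │ = │ + │      
├───┼───┼───┼───┤      
│ C │ MC│ MR│ M+│      
└───┴───┴───┴───┘      
                       
                       
                       
                       
                       
                       


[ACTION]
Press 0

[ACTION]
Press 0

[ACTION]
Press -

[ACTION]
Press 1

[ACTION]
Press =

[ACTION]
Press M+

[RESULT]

                     -1
┌───┬───┬───┬───┐      
│ 7 │ 8 │ 9 │ ÷ │      
├───┼───┼───┼───┤      
│ 4 │ 5 │ 6 │ × │      
├───┼───┼───┼───┤      
│ 1 │ 2 │ 3 │ - │      
├───┼───┼───┼───┤      
│ 0 │ . │ = │ + │      
├───┼───┼───┼───┤      
│ C │ MC│ MR│ M+│      
└───┴───┴───┴───┘      
                       
                       
                       
                       
                       
                       


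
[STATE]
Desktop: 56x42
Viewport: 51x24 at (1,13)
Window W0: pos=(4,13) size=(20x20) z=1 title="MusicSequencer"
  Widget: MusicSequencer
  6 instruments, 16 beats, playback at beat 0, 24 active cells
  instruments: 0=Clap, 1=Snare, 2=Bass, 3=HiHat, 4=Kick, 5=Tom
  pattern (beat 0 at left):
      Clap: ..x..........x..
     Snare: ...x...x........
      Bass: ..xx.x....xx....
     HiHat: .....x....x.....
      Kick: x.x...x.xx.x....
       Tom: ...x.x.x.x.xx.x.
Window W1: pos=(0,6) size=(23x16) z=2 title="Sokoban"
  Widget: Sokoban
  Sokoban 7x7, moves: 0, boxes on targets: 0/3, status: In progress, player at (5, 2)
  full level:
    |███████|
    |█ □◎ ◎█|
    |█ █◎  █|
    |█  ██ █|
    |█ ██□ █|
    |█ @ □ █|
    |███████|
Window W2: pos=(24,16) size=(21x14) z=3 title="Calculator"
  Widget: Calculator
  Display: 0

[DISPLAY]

█ ██□ █              ┃┓                            
█ @ □ █              ┃┃                            
███████              ┃┨                            
Moves: 0  0/3        ┃┃┏━━━━━━━━━━━━━━━━━━━┓       
                     ┃┃┃ Calculator        ┃       
                     ┃┃┠───────────────────┨       
                     ┃┃┃                  0┃       
                     ┃┃┃┌───┬───┬───┬───┐  ┃       
━━━━━━━━━━━━━━━━━━━━━┛┃┃│ 7 │ 8 │ 9 │ ÷ │  ┃       
   ┃   Tom···█·█·█·█·█┃┃├───┼───┼───┼───┤  ┃       
   ┃                  ┃┃│ 4 │ 5 │ 6 │ × │  ┃       
   ┃                  ┃┃├───┼───┼───┼───┤  ┃       
   ┃                  ┃┃│ 1 │ 2 │ 3 │ - │  ┃       
   ┃                  ┃┃├───┼───┼───┼───┤  ┃       
   ┃                  ┃┃│ 0 │ . │ = │ + │  ┃       
   ┃                  ┃┃└───┴───┴───┴───┘  ┃       
   ┃                  ┃┗━━━━━━━━━━━━━━━━━━━┛       
   ┃                  ┃                            
   ┃                  ┃                            
   ┗━━━━━━━━━━━━━━━━━━┛                            
                                                   
                                                   
                                                   
                                                   


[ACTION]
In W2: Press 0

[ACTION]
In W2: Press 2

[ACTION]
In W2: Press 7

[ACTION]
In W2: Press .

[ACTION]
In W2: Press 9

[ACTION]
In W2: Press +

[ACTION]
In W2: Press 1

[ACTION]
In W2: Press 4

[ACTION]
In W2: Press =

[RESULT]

█ ██□ █              ┃┓                            
█ @ □ █              ┃┃                            
███████              ┃┨                            
Moves: 0  0/3        ┃┃┏━━━━━━━━━━━━━━━━━━━┓       
                     ┃┃┃ Calculator        ┃       
                     ┃┃┠───────────────────┨       
                     ┃┃┃               41.9┃       
                     ┃┃┃┌───┬───┬───┬───┐  ┃       
━━━━━━━━━━━━━━━━━━━━━┛┃┃│ 7 │ 8 │ 9 │ ÷ │  ┃       
   ┃   Tom···█·█·█·█·█┃┃├───┼───┼───┼───┤  ┃       
   ┃                  ┃┃│ 4 │ 5 │ 6 │ × │  ┃       
   ┃                  ┃┃├───┼───┼───┼───┤  ┃       
   ┃                  ┃┃│ 1 │ 2 │ 3 │ - │  ┃       
   ┃                  ┃┃├───┼───┼───┼───┤  ┃       
   ┃                  ┃┃│ 0 │ . │ = │ + │  ┃       
   ┃                  ┃┃└───┴───┴───┴───┘  ┃       
   ┃                  ┃┗━━━━━━━━━━━━━━━━━━━┛       
   ┃                  ┃                            
   ┃                  ┃                            
   ┗━━━━━━━━━━━━━━━━━━┛                            
                                                   
                                                   
                                                   
                                                   


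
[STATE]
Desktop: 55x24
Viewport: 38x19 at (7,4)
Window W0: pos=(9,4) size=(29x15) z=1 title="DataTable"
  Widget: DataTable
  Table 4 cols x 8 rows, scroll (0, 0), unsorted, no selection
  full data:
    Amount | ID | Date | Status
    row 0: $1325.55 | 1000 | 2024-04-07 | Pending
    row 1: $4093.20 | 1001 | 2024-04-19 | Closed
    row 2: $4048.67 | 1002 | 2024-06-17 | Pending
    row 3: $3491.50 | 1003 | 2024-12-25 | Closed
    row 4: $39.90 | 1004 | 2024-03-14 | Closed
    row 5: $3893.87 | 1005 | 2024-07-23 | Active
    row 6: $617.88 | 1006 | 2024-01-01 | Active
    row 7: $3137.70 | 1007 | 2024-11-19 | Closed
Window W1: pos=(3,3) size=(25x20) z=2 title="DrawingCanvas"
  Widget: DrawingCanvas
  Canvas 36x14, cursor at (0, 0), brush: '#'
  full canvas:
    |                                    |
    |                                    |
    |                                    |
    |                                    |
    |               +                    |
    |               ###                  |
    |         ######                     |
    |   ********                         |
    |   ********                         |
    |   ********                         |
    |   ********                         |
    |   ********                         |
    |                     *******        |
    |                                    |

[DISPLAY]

awingCanvas         ┃━━━━━━━━━┓       
────────────────────┨         ┃       
                    ┃─────────┨       
                    ┃      │St┃       
                    ┃──────┼──┃       
                    ┃-04-07│Pe┃       
            +       ┃-04-19│Cl┃       
            ###     ┃-06-17│Pe┃       
      ######        ┃-12-25│Cl┃       
********            ┃-03-14│Cl┃       
********            ┃-07-23│Ac┃       
********            ┃-01-01│Ac┃       
********            ┃-11-19│Cl┃       
********            ┃         ┃       
                  **┃━━━━━━━━━┛       
                    ┃                 
                    ┃                 
                    ┃                 
━━━━━━━━━━━━━━━━━━━━┛                 


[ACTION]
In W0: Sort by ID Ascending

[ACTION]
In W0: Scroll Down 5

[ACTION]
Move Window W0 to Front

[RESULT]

aw┏━━━━━━━━━━━━━━━━━━━━━━━━━━━┓       
──┃ DataTable                 ┃       
  ┠───────────────────────────┨       
  ┃Amount  │ID ▲│Date      │St┃       
  ┃────────┼────┼──────────┼──┃       
  ┃$1325.55│1000│2024-04-07│Pe┃       
  ┃$4093.20│1001│2024-04-19│Cl┃       
  ┃$4048.67│1002│2024-06-17│Pe┃       
  ┃$3491.50│1003│2024-12-25│Cl┃       
**┃$39.90  │1004│2024-03-14│Cl┃       
**┃$3893.87│1005│2024-07-23│Ac┃       
**┃$617.88 │1006│2024-01-01│Ac┃       
**┃$3137.70│1007│2024-11-19│Cl┃       
**┃                           ┃       
  ┗━━━━━━━━━━━━━━━━━━━━━━━━━━━┛       
                    ┃                 
                    ┃                 
                    ┃                 
━━━━━━━━━━━━━━━━━━━━┛                 
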